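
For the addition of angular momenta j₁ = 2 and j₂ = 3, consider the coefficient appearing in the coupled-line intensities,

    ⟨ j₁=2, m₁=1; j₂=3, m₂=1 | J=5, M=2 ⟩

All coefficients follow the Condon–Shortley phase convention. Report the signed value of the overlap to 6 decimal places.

√[11·0!4!6!/11! · 3!1!4!2!7!3!] = √(41472)
  +(−1)^0/∏(0,0,1,4,3,2)! = 1/288  (running 1/288)
⟨..|..⟩ = √(41472)·(1/288) = +0.707107

+√(1/2) = +0.707107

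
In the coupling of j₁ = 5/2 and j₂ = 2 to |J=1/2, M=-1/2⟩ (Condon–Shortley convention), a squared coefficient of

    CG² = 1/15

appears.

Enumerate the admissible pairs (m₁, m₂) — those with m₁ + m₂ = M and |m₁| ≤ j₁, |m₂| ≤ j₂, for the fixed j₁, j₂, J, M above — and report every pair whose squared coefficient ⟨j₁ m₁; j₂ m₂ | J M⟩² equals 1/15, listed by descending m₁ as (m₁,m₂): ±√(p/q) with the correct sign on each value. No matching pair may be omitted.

(3/2,-2): +√(1/15)

Admissible pairs with m₁+m₂ = M = -1/2: (-5/2,2), (-3/2,1), (-1/2,0), (1/2,-1), (3/2,-2)
  (m₁,m₂)=(3/2,-2): CG² = 1/15, CG = +√(1/15)   ← matches the target
  (m₁,m₂)=(1/2,-1): CG² = 2/15, CG = −√(2/15)
  (m₁,m₂)=(-1/2,0): CG² = 1/5, CG = +√(1/5)
  (m₁,m₂)=(-3/2,1): CG² = 4/15, CG = −√(4/15)
  (m₁,m₂)=(-5/2,2): CG² = 1/3, CG = +√(1/3)
Pairs with CG² = 1/15: (3/2,-2): +√(1/15)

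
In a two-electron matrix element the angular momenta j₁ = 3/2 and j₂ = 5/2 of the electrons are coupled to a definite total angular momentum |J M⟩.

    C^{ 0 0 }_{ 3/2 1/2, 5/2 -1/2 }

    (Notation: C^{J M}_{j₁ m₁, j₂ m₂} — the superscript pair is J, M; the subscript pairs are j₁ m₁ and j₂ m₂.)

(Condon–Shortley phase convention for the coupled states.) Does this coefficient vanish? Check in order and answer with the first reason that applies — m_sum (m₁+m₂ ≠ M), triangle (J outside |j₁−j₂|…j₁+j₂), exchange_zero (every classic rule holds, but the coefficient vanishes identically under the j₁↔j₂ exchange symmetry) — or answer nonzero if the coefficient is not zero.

triangle

m-sum: m₁+m₂ = 1/2+(-1/2) = 0, M = 0  ✓
triangle: need |j₁−j₂| ≤ J ≤ j₁+j₂, i.e. J ∈ [1, 4]; J = 0 is outside ✗ ⇒ coefficient is 0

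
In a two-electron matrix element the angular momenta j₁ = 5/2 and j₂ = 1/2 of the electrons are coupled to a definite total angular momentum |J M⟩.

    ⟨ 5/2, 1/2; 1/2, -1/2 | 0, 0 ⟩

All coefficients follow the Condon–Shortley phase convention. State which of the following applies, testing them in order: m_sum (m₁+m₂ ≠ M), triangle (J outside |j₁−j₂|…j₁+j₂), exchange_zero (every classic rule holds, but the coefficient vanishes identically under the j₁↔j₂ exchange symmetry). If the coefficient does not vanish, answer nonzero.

triangle

m-sum: m₁+m₂ = 1/2+(-1/2) = 0, M = 0  ✓
triangle: need |j₁−j₂| ≤ J ≤ j₁+j₂, i.e. J ∈ [2, 3]; J = 0 is outside ✗ ⇒ coefficient is 0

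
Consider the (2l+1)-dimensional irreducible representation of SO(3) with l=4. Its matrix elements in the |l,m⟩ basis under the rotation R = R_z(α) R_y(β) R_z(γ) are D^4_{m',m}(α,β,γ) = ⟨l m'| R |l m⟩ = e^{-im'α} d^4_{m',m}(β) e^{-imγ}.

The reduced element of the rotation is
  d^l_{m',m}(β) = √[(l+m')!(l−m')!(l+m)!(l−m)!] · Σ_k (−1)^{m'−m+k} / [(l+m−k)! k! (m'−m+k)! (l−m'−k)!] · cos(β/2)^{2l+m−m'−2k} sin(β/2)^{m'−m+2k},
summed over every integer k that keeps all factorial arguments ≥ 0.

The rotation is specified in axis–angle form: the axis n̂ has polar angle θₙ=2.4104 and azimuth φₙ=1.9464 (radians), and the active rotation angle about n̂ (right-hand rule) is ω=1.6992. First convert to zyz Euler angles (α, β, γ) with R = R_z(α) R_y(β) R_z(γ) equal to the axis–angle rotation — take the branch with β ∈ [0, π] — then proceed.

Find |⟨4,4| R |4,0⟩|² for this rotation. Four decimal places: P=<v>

P=0.0879

Axis–angle → zyz. n̂ = (sinθₙcosφₙ, sinθₙsinφₙ, cosθₙ) = (-0.244956, +0.621206, -0.744379), ω = 1.6992.
R = I cosω + sinω [n̂]ₓ + (1−cosω) n̂n̂ᵀ gives
  R = [-0.060364, +0.566597, +0.821781; -0.909904, +0.307260, -0.278685; -0.410403, -0.764565, +0.497001]
β = atan2(√(R₁₃²+R₂₃²), R₃₃) = 1.050657; α = atan2(R₂₃, R₁₃) mod 2π = 5.956233; γ = atan2(R₃₂, −R₃₁) mod 2π = 5.205026
First d^4_{4,0}(β=1.0507), then the phase factors e^{-i(4)α} and e^{-i(0)γ}:
With c≡cos(β/2)=0.865159 and s≡sin(β/2)=0.501497, N=[40320·1·24·24]^{1/2}=4819.161753
Admissible k: 0..0 (factorial args all ≥0)
  k=0: (−1)^4·4819.1618/(576)·0.8652^4·0.5015^4 = +0.296488
d^4_{4,0}(1.0507) = +0.296488
|D^4_{4,0}|² = |d^4_{4,0}(β)|² = (+0.296488)² = 0.087905 (the z-rotation phases have unit modulus)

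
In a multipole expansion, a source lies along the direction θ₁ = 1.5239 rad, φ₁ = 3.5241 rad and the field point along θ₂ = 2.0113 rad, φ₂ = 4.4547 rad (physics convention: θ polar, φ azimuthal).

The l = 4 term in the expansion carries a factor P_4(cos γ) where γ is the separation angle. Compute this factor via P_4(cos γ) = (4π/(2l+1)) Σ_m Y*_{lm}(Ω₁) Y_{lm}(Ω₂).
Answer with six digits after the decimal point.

-0.318749

Term-by-term m-sum for l=4 (normalisation 4π/9 = 1.396263):
  term(m=-4) = -0.109119+0.071618i   from Y*(Ω₁)=+0.017957+0.440224i, Y(Ω₂)=+0.152320+0.254086i
  term(m=-3) = +0.021701+0.007917i   from Y*(Ω₁)=-0.024022-0.053323i, Y(Ω₂)=-0.275832+0.282720i
  term(m=-2) = +0.007024+0.023502i   from Y*(Ω₁)=-0.237081-0.227608i, Y(Ω₂)=-0.064941-0.036785i
  term(m=-1) = -0.012448+0.016713i   from Y*(Ω₁)=+0.061341+0.024679i, Y(Ω₂)=-0.080321+0.304767i
  term(m=+0) = -0.042602+0.000000i   from Y*(Ω₁)=+0.310400-0.000000i, Y(Ω₂)=-0.137249+0.000000i
  term(m=+1) = -0.012448-0.016713i   from Y*(Ω₁)=-0.061341+0.024679i, Y(Ω₂)=+0.080321+0.304767i
  term(m=+2) = +0.007024-0.023502i   from Y*(Ω₁)=-0.237081+0.227608i, Y(Ω₂)=-0.064941+0.036785i
  term(m=+3) = +0.021701-0.007917i   from Y*(Ω₁)=+0.024022-0.053323i, Y(Ω₂)=+0.275832+0.282720i
  term(m=+4) = -0.109119-0.071618i   from Y*(Ω₁)=+0.017957-0.440224i, Y(Ω₂)=+0.152320-0.254086i
Accumulated sum -0.228287+0.000000i; after 4π/(2l+1) scaling, -0.318749+0.000000i ⇒ P_4 = -0.318749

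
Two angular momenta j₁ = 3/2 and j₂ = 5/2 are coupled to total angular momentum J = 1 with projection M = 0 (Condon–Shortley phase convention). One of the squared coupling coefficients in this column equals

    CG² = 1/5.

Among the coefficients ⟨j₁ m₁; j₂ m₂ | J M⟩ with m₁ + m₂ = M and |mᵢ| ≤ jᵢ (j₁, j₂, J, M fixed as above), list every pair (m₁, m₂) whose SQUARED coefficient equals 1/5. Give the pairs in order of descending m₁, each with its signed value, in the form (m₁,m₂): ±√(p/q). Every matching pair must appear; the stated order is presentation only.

Admissible pairs with m₁+m₂ = M = 0: (-3/2,3/2), (-1/2,1/2), (1/2,-1/2), (3/2,-3/2)
  (m₁,m₂)=(3/2,-3/2): CG² = 1/5, CG = +√(1/5)   ← matches the target
  (m₁,m₂)=(1/2,-1/2): CG² = 3/10, CG = −√(3/10)
  (m₁,m₂)=(-1/2,1/2): CG² = 3/10, CG = +√(3/10)
  (m₁,m₂)=(-3/2,3/2): CG² = 1/5, CG = −√(1/5)   ← matches the target
Pairs with CG² = 1/5: (3/2,-3/2): +√(1/5); (-3/2,3/2): −√(1/5)

(3/2,-3/2): +√(1/5); (-3/2,3/2): −√(1/5)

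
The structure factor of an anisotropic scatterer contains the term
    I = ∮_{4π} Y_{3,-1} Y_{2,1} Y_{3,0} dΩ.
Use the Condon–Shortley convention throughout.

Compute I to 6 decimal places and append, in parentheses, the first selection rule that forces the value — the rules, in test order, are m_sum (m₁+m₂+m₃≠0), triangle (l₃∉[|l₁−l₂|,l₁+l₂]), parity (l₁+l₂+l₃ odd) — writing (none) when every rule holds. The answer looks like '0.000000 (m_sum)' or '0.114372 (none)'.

-0.059471 (none)

Checks pass: Σm=0; 8 even; l₃=3∈[1,5].
(2·3+1)(2·2+1)(2·3+1) = 245
Δ: 2! 4! 2! / 9! → 1/3780
sum: t=0:+1/24 t=1:−1/4 t=2:+1/24 = -1/6
3j²(3 2 3; 0 0 0) = Δ·Π!·Σ² = 4/105  (sign +1)
sum: t=1:−1/12 t=2:+1/8 = 1/24
3j²(3 2 3; -1 1 0) = Δ·Π!·Σ² = 1/210  (sign -1)
combine: 4πI² = 245·4/105·1/210 = 2/45
take √, sign -1: I = -0.05947080
No selection rule forces the value: the integral is nonzero (none).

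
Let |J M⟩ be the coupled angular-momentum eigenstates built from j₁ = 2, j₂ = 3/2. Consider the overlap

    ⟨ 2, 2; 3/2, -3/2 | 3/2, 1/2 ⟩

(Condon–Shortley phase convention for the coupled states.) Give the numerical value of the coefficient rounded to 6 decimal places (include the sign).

triangle: 2!·2!·1!/6! = 4/720
(j±m)!: 4!·0!·0!·3!·2!·1! = 288
prefactor² = (2J+1)·Δ·N² = 32/5
  k=0: +1/(0!·2!·0!·0!·2!·1!) = 1/4
Σ = 1/4  ⇒  CG² = 32/5·(1/4)² = 2/5
CG = +√(2/5) = +0.632456

+√(2/5) ≈ +0.632456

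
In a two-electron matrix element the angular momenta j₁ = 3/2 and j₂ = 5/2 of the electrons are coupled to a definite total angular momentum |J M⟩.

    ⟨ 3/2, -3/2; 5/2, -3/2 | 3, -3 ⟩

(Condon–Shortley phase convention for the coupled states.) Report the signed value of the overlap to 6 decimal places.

j₁+j₂−J=1  J+j₁−j₂=2  J−j₁+j₂=4  j₁+j₂+J+1=8
(j₁±m₁, j₂±m₂, J±M) = (0,3,1,4,0,6)
P² = 864
sum k=1..1:
  [1] −1/48 = -1/48
S = -1/48
C² = P²·S² = 3/8 ; C = -0.612372

−√(3/8) = -0.612372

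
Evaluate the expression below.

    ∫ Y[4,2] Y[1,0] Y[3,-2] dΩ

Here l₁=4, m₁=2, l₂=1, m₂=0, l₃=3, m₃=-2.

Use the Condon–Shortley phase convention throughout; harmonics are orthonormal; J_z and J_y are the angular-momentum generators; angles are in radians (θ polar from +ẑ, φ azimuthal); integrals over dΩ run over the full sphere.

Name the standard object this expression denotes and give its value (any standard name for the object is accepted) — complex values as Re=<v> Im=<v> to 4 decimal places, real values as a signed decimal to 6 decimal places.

Gaunt coefficient, +0.213244

This is a Gaunt coefficient — the integral of a triple product of spherical harmonics over the sphere.
Rules hold: Σm=0, L=8 even, 3≤3≤5.
N = 9·3·7 = 189
Δ = 2!·6!·0!/9! = 1/252
Racah Σ t=1..1: t=1:−1/36 = -1/36
⇒ 3j(4 1 3; 0 0 0)² = 4/63, sgn +1
Racah Σ t=1..1: t=1:−1/120 = -1/120
⇒ 3j(4 1 3; 2 0 -2)² = 1/21, sgn +1
4πI² = N·(3j₀)²·(3jₘ)² = 4/7
I = +1·√(0.571429/4π) = 0.21324362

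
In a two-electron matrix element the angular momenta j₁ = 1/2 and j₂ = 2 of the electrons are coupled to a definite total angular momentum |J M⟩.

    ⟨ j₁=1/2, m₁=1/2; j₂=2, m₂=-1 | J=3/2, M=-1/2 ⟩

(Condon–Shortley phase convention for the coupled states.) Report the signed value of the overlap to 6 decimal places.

√[4·1!0!3!/5! · 1!0!1!3!1!2!] = √(12/5)
  +(−1)^0/∏(0,1,0,1,0,2)! = 1/2  (running 1/2)
⟨..|..⟩ = √(12/5)·(1/2) = +0.774597

+√(3/5) = +0.774597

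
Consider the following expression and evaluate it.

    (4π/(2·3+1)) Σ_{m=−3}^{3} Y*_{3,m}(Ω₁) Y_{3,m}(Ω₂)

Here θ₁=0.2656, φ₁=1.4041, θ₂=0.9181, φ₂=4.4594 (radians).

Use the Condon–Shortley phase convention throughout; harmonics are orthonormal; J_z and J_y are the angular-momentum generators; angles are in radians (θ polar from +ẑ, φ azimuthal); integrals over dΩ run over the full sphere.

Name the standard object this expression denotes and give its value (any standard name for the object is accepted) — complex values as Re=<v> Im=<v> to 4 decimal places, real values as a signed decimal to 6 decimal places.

This sum is the spherical-harmonic addition theorem: it equals the Legendre polynomial P_l(cos γ) of the angle γ between the two directions.
Addition theorem: P_3(cos γ) = (4π/7) Σ_m Y*_{lm}(Ω₁) Y_{lm}(Ω₂), m = −3…3:
  term(m=-3) = -0.00153 - 0.00040j   from Y*(Ω₁)=-0.00362 - 0.00662j, Y(Ω₂)=0.14397 - 0.15179j
  term(m=-2) = 0.02622 + 0.00457j   from Y*(Ω₁)=-0.06420 + 0.02224j, Y(Ω₂)=-0.34266 - 0.18986j
  term(m=-1) = -0.06697 - 0.00579j   from Y*(Ω₁)=0.05145 + 0.30580j, Y(Ω₂)=-0.05426 + 0.20986j
  term(m=+0) = -0.15615 + 0.00000j   from Y*(Ω₁)=0.59613 + 0.00000j, Y(Ω₂)=-0.26194 + 0.00000j
  term(m=+1) = -0.06697 + 0.00579j   from Y*(Ω₁)=-0.05145 + 0.30580j, Y(Ω₂)=0.05426 + 0.20986j
  term(m=+2) = 0.02622 - 0.00457j   from Y*(Ω₁)=-0.06420 - 0.02224j, Y(Ω₂)=-0.34266 + 0.18986j
  term(m=+3) = -0.00153 + 0.00040j   from Y*(Ω₁)=0.00362 - 0.00662j, Y(Ω₂)=-0.14397 - 0.15179j
Accumulated sum -0.24069 + 0.00000j; after 4π/(2l+1) scaling, -0.43209 + 0.00000j ⇒ P_3 = -0.432093

Legendre polynomial (addition theorem), -0.432093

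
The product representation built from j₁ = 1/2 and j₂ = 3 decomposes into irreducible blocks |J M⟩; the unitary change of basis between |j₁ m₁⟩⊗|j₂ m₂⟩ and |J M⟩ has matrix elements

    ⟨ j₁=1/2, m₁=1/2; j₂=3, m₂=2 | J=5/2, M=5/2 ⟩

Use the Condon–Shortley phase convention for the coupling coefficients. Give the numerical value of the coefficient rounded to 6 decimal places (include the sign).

+0.377964

√[6·1!0!5!/7! · 1!0!5!1!5!0!] = √(14400/7)
  +(−1)^0/∏(0,1,0,5,0,0)! = 1/120  (running 1/120)
⟨..|..⟩ = √(14400/7)·(1/120) = +0.377964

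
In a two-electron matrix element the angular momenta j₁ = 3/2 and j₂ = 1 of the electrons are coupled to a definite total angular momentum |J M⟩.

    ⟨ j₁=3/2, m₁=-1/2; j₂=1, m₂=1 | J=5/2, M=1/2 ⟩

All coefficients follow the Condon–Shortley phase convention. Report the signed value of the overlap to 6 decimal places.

j₁+j₂−J=0  J+j₁−j₂=3  J−j₁+j₂=2  j₁+j₂+J+1=6
(j₁±m₁, j₂±m₂, J±M) = (1,2,2,0,3,2)
P² = 24/5
sum k=0..0:
  [0] +1/4 = 1/4
S = 1/4
C² = P²·S² = 3/10 ; C = +0.547723

+0.547723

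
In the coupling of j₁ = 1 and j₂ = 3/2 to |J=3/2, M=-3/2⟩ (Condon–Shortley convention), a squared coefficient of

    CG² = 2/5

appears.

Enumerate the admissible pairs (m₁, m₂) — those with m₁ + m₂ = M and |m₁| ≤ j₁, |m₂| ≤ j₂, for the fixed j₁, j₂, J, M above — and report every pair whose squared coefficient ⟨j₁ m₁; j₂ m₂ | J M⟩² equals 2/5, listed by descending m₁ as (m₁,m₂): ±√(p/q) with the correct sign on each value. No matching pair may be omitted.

Admissible pairs with m₁+m₂ = M = -3/2: (-1,-1/2), (0,-3/2)
  (m₁,m₂)=(0,-3/2): CG² = 3/5, CG = +√(3/5)
  (m₁,m₂)=(-1,-1/2): CG² = 2/5, CG = −√(2/5)   ← matches the target
Pairs with CG² = 2/5: (-1,-1/2): −√(2/5)

(-1,-1/2): −√(2/5)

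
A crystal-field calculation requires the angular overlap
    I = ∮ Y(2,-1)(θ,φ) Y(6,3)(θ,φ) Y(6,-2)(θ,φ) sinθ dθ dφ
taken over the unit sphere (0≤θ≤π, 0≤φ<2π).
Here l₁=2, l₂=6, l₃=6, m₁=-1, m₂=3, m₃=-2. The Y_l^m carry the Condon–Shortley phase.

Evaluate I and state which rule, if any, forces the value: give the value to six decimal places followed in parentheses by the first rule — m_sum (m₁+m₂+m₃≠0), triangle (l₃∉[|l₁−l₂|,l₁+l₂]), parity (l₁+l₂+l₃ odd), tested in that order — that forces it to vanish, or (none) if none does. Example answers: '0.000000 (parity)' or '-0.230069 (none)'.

-0.140463 (none)

m-sum 0 ✓  L=14 even ✓  4≤6≤8 ✓
Π(2lᵢ+1) = 5×13×13 = 845
triangle coeff Δ(2,6,6) = 1/90090
Σ_t [0,2]: t=0:+1/69120 t=1:−1/14400 t=2:+1/69120 = -7/172800
(3j)²=14/715 [(2 6 6; 0 0 0)], sign=-1
Σ_t [1,2]: t=1:−1/161280 t=2:+1/60480 = 1/96768
(3j)²=15/1001 [(2 6 6; -1 3 -2)], sign=+1
⇒ 4πI² = 30/121
I = (-1)√(30/121/(4π)) = -0.14046335
No selection rule forces the value: the integral is nonzero (none).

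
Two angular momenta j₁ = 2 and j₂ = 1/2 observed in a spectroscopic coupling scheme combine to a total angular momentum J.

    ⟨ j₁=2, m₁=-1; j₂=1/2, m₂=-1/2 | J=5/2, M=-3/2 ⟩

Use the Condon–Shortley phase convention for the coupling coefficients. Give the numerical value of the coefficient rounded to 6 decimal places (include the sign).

+√(4/5) ≈ +0.894427

triangle: 0!×4!×1!/6! = 24/720
(j±m)!: 1!×3!×0!×1!×1!×4! = 144
prefactor² = (2J+1)×Δ×N² = 144/5
  k=0: +1/(0!×0!×3!×0!×1!×1!) = 1/6
Σ = 1/6  ⇒  CG² = 144/5×(1/6)² = 4/5
CG = +√(4/5) = +0.894427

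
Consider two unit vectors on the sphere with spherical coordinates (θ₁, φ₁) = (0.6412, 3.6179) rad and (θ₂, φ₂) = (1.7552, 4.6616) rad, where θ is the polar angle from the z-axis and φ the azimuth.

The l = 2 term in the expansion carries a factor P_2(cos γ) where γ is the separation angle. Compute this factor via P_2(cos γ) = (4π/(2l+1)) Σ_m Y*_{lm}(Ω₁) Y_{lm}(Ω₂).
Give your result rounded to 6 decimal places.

-0.466767

Addition theorem: P_2(cos γ) = (4π/5) Σ_m Y*_{lm}(Ω₁) Y_{lm}(Ω₂), m = −2…2:
  m=-2: Y*=(0.080098, 0.112629)  Y=(-0.371363, -0.037853)  product (-0.025482, -0.044858)
  m=-1: Y*=(-0.329103, -0.169793)  Y=(0.007069, -0.139074)  product (-0.025940, 0.044569)
  m=+0: Y*=(0.292249, -0.000000)  Y=(-0.283580, 0.000000)  product (-0.082876, 0.000000)
  m=+1: Y*=(0.329103, -0.169793)  Y=(-0.007069, -0.139074)  product (-0.025940, -0.044569)
  m=+2: Y*=(0.080098, -0.112629)  Y=(-0.371363, 0.037853)  product (-0.025482, 0.044858)
Accumulated sum (-0.185721, 0.000000); after 4π/(2l+1) scaling, (-0.466767, 0.000000) ⇒ P_2 = -0.466767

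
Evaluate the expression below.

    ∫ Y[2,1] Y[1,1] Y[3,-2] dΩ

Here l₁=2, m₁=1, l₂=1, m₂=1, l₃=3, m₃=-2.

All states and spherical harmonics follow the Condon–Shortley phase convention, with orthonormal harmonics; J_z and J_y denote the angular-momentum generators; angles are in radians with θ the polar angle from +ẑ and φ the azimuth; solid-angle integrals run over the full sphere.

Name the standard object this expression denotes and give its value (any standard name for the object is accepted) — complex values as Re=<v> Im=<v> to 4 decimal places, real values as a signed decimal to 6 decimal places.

This is a Gaunt coefficient — the integral of a triple product of spherical harmonics over the sphere.
m-sum 0 ✓  L=6 even ✓  1≤3≤3 ✓
Π(2lᵢ+1) = 5×3×7 = 105
triangle coeff Δ(2,1,3) = 1/105
Σ_t [0,0]: t=0:+1/4 = 1/4
(3j)²=3/35 [(2 1 3; 0 0 0)], sign=-1
Σ_t [0,0]: t=0:+1/12 = 1/12
(3j)²=2/21 [(2 1 3; 1 1 -2)], sign=-1
⇒ 4πI² = 6/7
I = (+1)√(6/7/(4π)) = 0.26116903

Gaunt coefficient, +0.261169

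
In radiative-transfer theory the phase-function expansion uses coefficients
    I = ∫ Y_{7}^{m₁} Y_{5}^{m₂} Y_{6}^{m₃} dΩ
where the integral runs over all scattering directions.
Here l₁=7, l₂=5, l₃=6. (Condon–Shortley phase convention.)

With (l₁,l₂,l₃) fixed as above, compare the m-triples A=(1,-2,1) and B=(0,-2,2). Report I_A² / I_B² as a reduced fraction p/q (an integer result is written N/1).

Shared (l₁,l₂,l₃)=(7,5,6): N and (l;000)² cancel in I_A²/I_B².
A: Δ = 6!·8!·4!/19! = 1/174594420; Racah Σ t=0..3: t=0:+1/6220800 t=1:−1/345600 t=2:+1/165888 t=3:−1/622080 = 7/4147200; ⇒ 3j(7 5 6; 1 -2 1)² = 2401/277134, sgn -1
B: Δ = 6!·8!·4!/19! = 1/174594420; Racah Σ t=0..3: t=0:+1/21772800 t=1:−1/691200 t=2:+1/207360 t=3:−1/497664 = 41/29030400; ⇒ 3j(7 5 6; 0 -2 2)² = 11767/1385670, sgn +1
I_A²/I_B² = (2401/277134)/(11767/1385670) = 1715/1681

1715/1681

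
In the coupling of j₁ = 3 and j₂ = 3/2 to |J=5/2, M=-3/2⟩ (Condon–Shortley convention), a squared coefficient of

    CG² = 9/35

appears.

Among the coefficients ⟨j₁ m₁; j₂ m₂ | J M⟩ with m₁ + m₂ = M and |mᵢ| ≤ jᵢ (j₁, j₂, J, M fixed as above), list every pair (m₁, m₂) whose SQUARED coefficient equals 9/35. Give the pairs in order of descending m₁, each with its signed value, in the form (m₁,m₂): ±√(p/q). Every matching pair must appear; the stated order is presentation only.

(0,-3/2): +√(9/35)

Admissible pairs with m₁+m₂ = M = -3/2: (-3,3/2), (-2,1/2), (-1,-1/2), (0,-3/2)
  (m₁,m₂)=(0,-3/2): CG² = 9/35, CG = +√(9/35)   ← matches the target
  (m₁,m₂)=(-1,-1/2): CG² = 7/20, CG = −√(7/20)
  (m₁,m₂)=(-2,1/2): CG² = 1/14, CG = +√(1/14)
  (m₁,m₂)=(-3,3/2): CG² = 9/28, CG = +√(9/28)
Pairs with CG² = 9/35: (0,-3/2): +√(9/35)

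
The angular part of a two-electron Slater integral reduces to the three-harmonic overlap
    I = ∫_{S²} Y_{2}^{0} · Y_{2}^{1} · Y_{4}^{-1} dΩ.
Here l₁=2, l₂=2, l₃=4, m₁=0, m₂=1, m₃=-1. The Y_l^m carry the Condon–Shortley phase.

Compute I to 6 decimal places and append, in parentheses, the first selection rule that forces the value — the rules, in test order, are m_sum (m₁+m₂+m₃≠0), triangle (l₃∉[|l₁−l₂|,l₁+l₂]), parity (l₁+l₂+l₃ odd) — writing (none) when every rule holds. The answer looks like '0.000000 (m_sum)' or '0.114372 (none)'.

m-sum 0 ✓  L=8 even ✓  0≤4≤4 ✓
Π(2lᵢ+1) = 5×5×9 = 225
triangle coeff Δ(2,2,4) = 1/630
Σ_t [0,0]: t=0:+1/16 = 1/16
(3j)²=2/35 [(2 2 4; 0 0 0)], sign=+1
Σ_t [0,0]: t=0:+1/24 = 1/24
(3j)²=1/21 [(2 2 4; 0 1 -1)], sign=-1
⇒ 4πI² = 30/49
I = (-1)√(30/49/(4π)) = -0.22072812
No selection rule forces the value: the integral is nonzero (none).

-0.220728 (none)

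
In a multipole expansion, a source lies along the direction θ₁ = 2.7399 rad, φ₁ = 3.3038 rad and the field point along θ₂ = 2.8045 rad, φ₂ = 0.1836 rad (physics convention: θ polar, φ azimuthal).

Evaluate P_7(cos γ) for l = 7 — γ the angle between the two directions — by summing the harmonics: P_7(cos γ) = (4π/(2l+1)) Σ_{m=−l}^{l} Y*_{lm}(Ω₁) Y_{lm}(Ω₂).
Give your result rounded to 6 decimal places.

0.008793

Term-by-term m-sum for l=7 (normalisation 4π/15 = 0.837758):
  [-7]  conj(Y_{7,-7})(Ω₁) = -0.00029 - 0.00063j ; Y_{7,-7}(Ω₂) = 0.00006 - 0.00021j ; Δ = -0.00000 + 0.00000j
  [-6]  conj(Y_{7,-6})(Ω₁) = -0.00346 - 0.00509j ; Y_{7,-6}(Ω₂) = -0.00105 + 0.00206j ; Δ = 0.00001 - 0.00000j
  [-5]  conj(Y_{7,-5})(Ω₁) = -0.02312 - 0.02433j ; Y_{7,-5}(Ω₂) = 0.00933 - 0.01220j ; Δ = -0.00051 + 0.00006j
  [-4]  conj(Y_{7,-4})(Ω₁) = -0.10077 - 0.07642j ; Y_{7,-4}(Ω₂) = -0.05277 + 0.04764j ; Δ = 0.00896 - 0.00077j
  [-3]  conj(Y_{7,-3})(Ω₁) = -0.29054 - 0.15371j ; Y_{7,-3}(Ω₂) = 0.19662 - 0.12076j ; Δ = -0.07569 + 0.00486j
  [-2]  conj(Y_{7,-2})(Ω₁) = -0.50988 - 0.17147j ; Y_{7,-2}(Ω₂) = -0.45917 + 0.17662j ; Δ = 0.26441 - 0.01132j
  [-1]  conj(Y_{7,-1})(Ω₁) = -0.36814 - 0.06024j ; Y_{7,-1}(Ω₂) = 0.53295 - 0.09896j ; Δ = -0.20217 + 0.00433j
  [+0]  conj(Y_{7,0})(Ω₁) = 0.29355 + 0.00000j ; Y_{7,0}(Ω₂) = 0.06973 + 0.00000j ; Δ = 0.02047 + 0.00000j
  [+1]  conj(Y_{7,1})(Ω₁) = 0.36814 - 0.06024j ; Y_{7,1}(Ω₂) = -0.53295 - 0.09896j ; Δ = -0.20217 - 0.00433j
  [+2]  conj(Y_{7,2})(Ω₁) = -0.50988 + 0.17147j ; Y_{7,2}(Ω₂) = -0.45917 - 0.17662j ; Δ = 0.26441 + 0.01132j
  [+3]  conj(Y_{7,3})(Ω₁) = 0.29054 - 0.15371j ; Y_{7,3}(Ω₂) = -0.19662 - 0.12076j ; Δ = -0.07569 - 0.00486j
  [+4]  conj(Y_{7,4})(Ω₁) = -0.10077 + 0.07642j ; Y_{7,4}(Ω₂) = -0.05277 - 0.04764j ; Δ = 0.00896 + 0.00077j
  [+5]  conj(Y_{7,5})(Ω₁) = 0.02312 - 0.02433j ; Y_{7,5}(Ω₂) = -0.00933 - 0.01220j ; Δ = -0.00051 - 0.00006j
  [+6]  conj(Y_{7,6})(Ω₁) = -0.00346 + 0.00509j ; Y_{7,6}(Ω₂) = -0.00105 - 0.00206j ; Δ = 0.00001 + 0.00000j
  [+7]  conj(Y_{7,7})(Ω₁) = 0.00029 - 0.00063j ; Y_{7,7}(Ω₂) = -0.00006 - 0.00021j ; Δ = -0.00000 - 0.00000j
Accumulated sum 0.01050 + 0.00000j; after 4π/(2l+1) scaling, 0.00879 + 0.00000j ⇒ P_7 = 0.008793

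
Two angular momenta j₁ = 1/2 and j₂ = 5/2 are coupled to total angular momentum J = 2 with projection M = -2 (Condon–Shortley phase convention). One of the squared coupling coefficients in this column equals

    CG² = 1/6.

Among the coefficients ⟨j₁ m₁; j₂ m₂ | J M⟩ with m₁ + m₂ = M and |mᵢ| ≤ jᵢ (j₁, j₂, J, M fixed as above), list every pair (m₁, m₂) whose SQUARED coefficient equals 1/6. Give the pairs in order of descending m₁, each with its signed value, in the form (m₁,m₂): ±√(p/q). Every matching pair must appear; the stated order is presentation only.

Admissible pairs with m₁+m₂ = M = -2: (-1/2,-3/2), (1/2,-5/2)
  (m₁,m₂)=(1/2,-5/2): CG² = 5/6, CG = +√(5/6)
  (m₁,m₂)=(-1/2,-3/2): CG² = 1/6, CG = −√(1/6)   ← matches the target
Pairs with CG² = 1/6: (-1/2,-3/2): −√(1/6)

(-1/2,-3/2): −√(1/6)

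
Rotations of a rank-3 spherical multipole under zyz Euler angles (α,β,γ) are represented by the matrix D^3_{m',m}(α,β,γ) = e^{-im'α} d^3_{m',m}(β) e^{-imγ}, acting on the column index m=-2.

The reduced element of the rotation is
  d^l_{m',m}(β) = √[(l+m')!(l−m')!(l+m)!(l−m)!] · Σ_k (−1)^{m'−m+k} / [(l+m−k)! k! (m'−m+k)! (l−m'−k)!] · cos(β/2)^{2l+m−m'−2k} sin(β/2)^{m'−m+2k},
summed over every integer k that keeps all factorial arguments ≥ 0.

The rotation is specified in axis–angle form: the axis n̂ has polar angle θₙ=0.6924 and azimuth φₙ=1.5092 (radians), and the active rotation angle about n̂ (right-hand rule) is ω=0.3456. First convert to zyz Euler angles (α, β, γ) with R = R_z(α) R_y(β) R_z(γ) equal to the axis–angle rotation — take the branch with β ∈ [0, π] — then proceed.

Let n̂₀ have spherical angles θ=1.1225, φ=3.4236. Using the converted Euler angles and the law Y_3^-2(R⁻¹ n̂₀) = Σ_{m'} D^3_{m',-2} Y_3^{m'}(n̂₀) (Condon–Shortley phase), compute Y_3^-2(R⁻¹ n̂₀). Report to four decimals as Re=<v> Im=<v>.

Axis–angle → zyz. n̂ = (sinθₙcosφₙ, sinθₙsinφₙ, cosθₙ) = (+0.039297, +0.637176, +0.769716), ω = 0.3456.
R = I cosω + sinω [n̂]ₓ + (1−cosω) n̂n̂ᵀ gives
  R = [+0.940964, -0.259269, +0.217639; +0.262231, +0.964878, +0.015686; -0.214062, +0.042311, +0.975903]
β = atan2(√(R₁₃²+R₂₃²), R₃₃) = 0.219973; α = atan2(R₂₃, R₁₃) mod 2π = 0.071951; γ = atan2(R₃₂, −R₃₁) mod 2π = 0.195143
Need the full column D^3_{m',-2} for m'=−3..3 at α=0.0720, β=0.2200, γ=0.1951.
cos(β/2)=0.993958, sin(β/2)=0.109765
d^3_{-3,-2}: single k=1 term ⇒ +0.260843;  D = +0.214374+0.148602i
d^3_{-2,-2}: k∈[0..1] ⇒ +0.964289 -0.058799 = +0.905490;  D = +0.779339+0.461024i
d^3_{-1,-2}: k∈[0..1] ⇒ -0.336746 +0.008213 = -0.328533;  D = -0.294056-0.146510i
d^3_{0,-2}: k∈[0..1] ⇒ +0.064411 -0.000786 = +0.063625;  D = +0.058841+0.024207i
d^3_{1,-2}: k∈[0..1] ⇒ -0.008213 +0.000050 = -0.008163;  D = -0.007753-0.002555i
d^3_{2,-2}: k∈[0..1] ⇒ +0.000717 -0.000002 = +0.000715;  D = +0.000694+0.000174i
d^3_{3,-2}: single k=0 term ⇒ -0.000039;  D = -0.000038-0.000007i
Y_3^{m'}(θ=1.1225,φ=3.4236) and Σ D·Y over m':
  (+0.2144+0.1486i)·(-0.2024+0.2286i)  (+0.7793+0.4610i)·(+0.3040-0.1923i)  (-0.2941-0.1465i)·(+0.0170-0.0049i)  (+0.0588+0.0242i)·(-0.3333+0.0000i)  (-0.0078-0.0026i)·(-0.0170-0.0049i)  (+0.0007+0.0002i)·(+0.3040+0.1923i)  (-0.0000-0.0000i)·(+0.2024+0.2286i)
Y_3^-2(R⁻¹ n̂) = +0.223195+0.000359i

Re=0.2232 Im=0.0004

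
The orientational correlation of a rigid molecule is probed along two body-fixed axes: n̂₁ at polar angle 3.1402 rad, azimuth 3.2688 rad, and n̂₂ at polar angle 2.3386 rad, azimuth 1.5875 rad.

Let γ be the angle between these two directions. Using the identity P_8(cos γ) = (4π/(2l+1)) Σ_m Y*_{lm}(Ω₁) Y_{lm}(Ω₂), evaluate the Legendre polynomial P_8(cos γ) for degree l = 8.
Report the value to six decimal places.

Summing Y*_{l m}(θ₁,φ₁)·Y_{l m}(θ₂,φ₂) over m ∈ [−8, 8]; prefactor 4π/(2·8+1) = 0.739198:
  term(m=-8) = +0.000000+0.000000i   from Y*(Ω₁)=+0.000000+0.000000i, Y(Ω₂)=+0.036663-0.004929i
  term(m=-7) = +0.000000-0.000000i   from Y*(Ω₁)=+0.000000+0.000000i, Y(Ω₂)=-0.016665-0.141878i
  term(m=-6) = -0.000000-0.000000i   from Y*(Ω₁)=+0.000000+0.000000i, Y(Ω₂)=-0.323861+0.032567i
  term(m=-5) = -0.000000+0.000000i   from Y*(Ω₁)=+0.000000+0.000000i, Y(Ω₂)=+0.038467+0.459515i
  term(m=-4) = +0.000000+0.000000i   from Y*(Ω₁)=+0.000000+0.000000i, Y(Ω₂)=+0.324094-0.021687i
  term(m=-3) = -0.000000+0.000000i   from Y*(Ω₁)=+0.000000+0.000000i, Y(Ω₂)=+0.005280+0.105280i
  term(m=-2) = +0.000008+0.000002i   from Y*(Ω₁)=+0.000019+0.000005i, Y(Ω₂)=+0.384647-0.012855i
  term(m=-1) = +0.000057-0.000514i   from Y*(Ω₁)=+0.006817+0.000872i, Y(Ω₂)=-0.001257-0.075269i
  term(m=+0) = +0.421436+0.000000i   from Y*(Ω₁)=+1.163066-0.000000i, Y(Ω₂)=+0.362349+0.000000i
  term(m=+1) = +0.000057+0.000514i   from Y*(Ω₁)=-0.006817+0.000872i, Y(Ω₂)=+0.001257-0.075269i
  term(m=+2) = +0.000008-0.000002i   from Y*(Ω₁)=+0.000019-0.000005i, Y(Ω₂)=+0.384647+0.012855i
  term(m=+3) = -0.000000-0.000000i   from Y*(Ω₁)=-0.000000+0.000000i, Y(Ω₂)=-0.005280+0.105280i
  term(m=+4) = +0.000000-0.000000i   from Y*(Ω₁)=+0.000000-0.000000i, Y(Ω₂)=+0.324094+0.021687i
  term(m=+5) = -0.000000-0.000000i   from Y*(Ω₁)=-0.000000+0.000000i, Y(Ω₂)=-0.038467+0.459515i
  term(m=+6) = -0.000000+0.000000i   from Y*(Ω₁)=+0.000000-0.000000i, Y(Ω₂)=-0.323861-0.032567i
  term(m=+7) = +0.000000+0.000000i   from Y*(Ω₁)=-0.000000+0.000000i, Y(Ω₂)=+0.016665-0.141878i
  term(m=+8) = +0.000000-0.000000i   from Y*(Ω₁)=+0.000000-0.000000i, Y(Ω₂)=+0.036663+0.004929i
Total Σ_m = +0.421565+0.000000i. Multiply by 0.739198: +0.311620+0.000000i. P_8(cos γ) = 0.311620

0.311620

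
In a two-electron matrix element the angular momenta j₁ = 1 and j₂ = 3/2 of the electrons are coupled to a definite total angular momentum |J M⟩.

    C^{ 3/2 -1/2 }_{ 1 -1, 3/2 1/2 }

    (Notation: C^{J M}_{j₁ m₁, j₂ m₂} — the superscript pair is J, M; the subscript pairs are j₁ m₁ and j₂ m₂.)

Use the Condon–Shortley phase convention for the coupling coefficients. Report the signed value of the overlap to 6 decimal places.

−√(8/15) = -0.730297

triangle: 1!×1!×2!/5! = 2/120
(j±m)!: 0!×2!×2!×1!×1!×2! = 8
prefactor² = (2J+1)×Δ×N² = 8/15
  k=1: −1/(1!×0!×1!×1!×0!×1!) = -1
Σ = -1  ⇒  CG² = 8/15×(-1)² = 8/15
CG = −√(8/15) = -0.730297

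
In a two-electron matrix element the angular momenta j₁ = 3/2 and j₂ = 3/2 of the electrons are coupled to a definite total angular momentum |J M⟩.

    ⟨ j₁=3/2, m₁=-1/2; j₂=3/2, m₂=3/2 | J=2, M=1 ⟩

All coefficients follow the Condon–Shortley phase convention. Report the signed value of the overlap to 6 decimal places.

-0.707107  (= −√(1/2))

j₁+j₂−J=1  J+j₁−j₂=2  J−j₁+j₂=2  j₁+j₂+J+1=6
(j₁±m₁, j₂±m₂, J±M) = (1,2,3,0,3,1)
P² = 2
sum k=1..1:
  [1] −1/2 = -1/2
S = -1/2
C² = P²·S² = 1/2 ; C = -0.707107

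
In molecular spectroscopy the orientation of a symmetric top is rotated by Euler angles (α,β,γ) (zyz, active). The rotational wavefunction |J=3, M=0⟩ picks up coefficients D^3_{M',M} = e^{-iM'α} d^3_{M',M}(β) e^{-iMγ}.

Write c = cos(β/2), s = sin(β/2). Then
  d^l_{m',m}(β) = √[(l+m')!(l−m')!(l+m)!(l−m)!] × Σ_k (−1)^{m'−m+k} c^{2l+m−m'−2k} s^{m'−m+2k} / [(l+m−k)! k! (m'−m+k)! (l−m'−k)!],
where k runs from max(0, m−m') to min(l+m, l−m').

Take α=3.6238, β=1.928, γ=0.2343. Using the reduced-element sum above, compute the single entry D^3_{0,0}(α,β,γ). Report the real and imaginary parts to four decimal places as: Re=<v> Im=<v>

First d^3_{0,0}(β=1.9280), then the phase factors e^{-i(0)α} and e^{-i(0)γ}:
With c≡cos(β/2)=0.570239 and s≡sin(β/2)=0.821479, N=[6·6·6·6]^{1/2}=36.000000
k∈{0,1,2,3} keeps every argument non-negative
  k=0: (−1)^0·36.0000/(36)·0.5702^6·0.8215^0 = +0.034383
  k=1: (−1)^1·36.0000/(4)·0.5702^4·0.8215^2 = -0.642188
  k=2: (−1)^2·36.0000/(4)·0.5702^2·0.8215^4 = +1.332729
  k=3: (−1)^3·36.0000/(36)·0.5702^0·0.8215^6 = -0.307312
d^3_{0,0}(1.9280) = +0.034383 -0.642188 +1.332729 -0.307312 = +0.417612
Attach z-rotation phases: D = e^{-i(0)(3.6238)}·(+0.417612)·e^{-i(0)(0.2343)} = +0.417612+0.000000i

Re=0.4176 Im=0.0000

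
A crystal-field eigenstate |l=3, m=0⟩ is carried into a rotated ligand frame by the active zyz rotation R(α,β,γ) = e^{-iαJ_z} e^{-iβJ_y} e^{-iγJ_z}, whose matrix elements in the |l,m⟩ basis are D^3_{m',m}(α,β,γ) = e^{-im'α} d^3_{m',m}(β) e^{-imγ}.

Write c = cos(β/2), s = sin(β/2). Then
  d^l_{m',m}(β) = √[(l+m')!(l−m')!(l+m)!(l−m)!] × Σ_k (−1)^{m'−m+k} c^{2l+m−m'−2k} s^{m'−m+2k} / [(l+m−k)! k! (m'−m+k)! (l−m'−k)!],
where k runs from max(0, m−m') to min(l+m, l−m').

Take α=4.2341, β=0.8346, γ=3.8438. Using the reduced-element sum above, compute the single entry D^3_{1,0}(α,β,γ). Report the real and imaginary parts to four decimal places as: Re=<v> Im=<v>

Re=0.1853 Im=-0.3573

First d^3_{1,0}(β=0.8346), then the phase factors e^{-i(1)α} and e^{-i(0)γ}:
With c≡cos(β/2)=0.914187 and s≡sin(β/2)=0.405294, N=[24·2·6·6]^{1/2}=41.569219
k: max(0,(0)−(1))=0 … min(3+(0),3−(1))=2
  k=0: (−1)^1·41.5692/(12)·0.9142^5·0.4053^1 = -0.896468
  k=1: (−1)^2·41.5692/(4)·0.9142^3·0.4053^3 = +0.528598
  k=2: (−1)^3·41.5692/(12)·0.9142^1·0.4053^5 = -0.034632
d^3_{1,0}(0.8346) = -0.896468 +0.528598 -0.034632 = -0.402501
Phases: e^{-i·(1)·4.2341}=-0.460261+0.887784i, e^{-i·(0)·3.8438}=+1.000000+0.000000i ⇒ D=+0.185255-0.357334i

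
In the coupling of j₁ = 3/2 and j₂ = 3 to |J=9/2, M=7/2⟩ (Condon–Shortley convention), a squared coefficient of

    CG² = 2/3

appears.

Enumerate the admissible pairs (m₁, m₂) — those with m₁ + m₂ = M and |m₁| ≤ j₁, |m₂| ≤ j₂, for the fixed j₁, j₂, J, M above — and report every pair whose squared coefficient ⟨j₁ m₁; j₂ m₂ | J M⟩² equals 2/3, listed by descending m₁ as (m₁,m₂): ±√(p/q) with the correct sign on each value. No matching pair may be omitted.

(3/2,2): +√(2/3)

Admissible pairs with m₁+m₂ = M = 7/2: (1/2,3), (3/2,2)
  (m₁,m₂)=(3/2,2): CG² = 2/3, CG = +√(2/3)   ← matches the target
  (m₁,m₂)=(1/2,3): CG² = 1/3, CG = +√(1/3)
Pairs with CG² = 2/3: (3/2,2): +√(2/3)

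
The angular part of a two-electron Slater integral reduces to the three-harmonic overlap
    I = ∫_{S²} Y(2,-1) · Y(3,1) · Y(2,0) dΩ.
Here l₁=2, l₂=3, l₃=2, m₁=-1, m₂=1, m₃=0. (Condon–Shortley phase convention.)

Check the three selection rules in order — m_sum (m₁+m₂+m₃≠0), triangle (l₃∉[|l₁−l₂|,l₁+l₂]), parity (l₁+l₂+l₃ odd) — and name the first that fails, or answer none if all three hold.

Σmᵢ = 0  ✓
l₃∈[|l₁−l₂|,l₁+l₂]=[1,5], have l₃=2  ✓
Σlᵢ = 7 ⇒ odd  ✗

parity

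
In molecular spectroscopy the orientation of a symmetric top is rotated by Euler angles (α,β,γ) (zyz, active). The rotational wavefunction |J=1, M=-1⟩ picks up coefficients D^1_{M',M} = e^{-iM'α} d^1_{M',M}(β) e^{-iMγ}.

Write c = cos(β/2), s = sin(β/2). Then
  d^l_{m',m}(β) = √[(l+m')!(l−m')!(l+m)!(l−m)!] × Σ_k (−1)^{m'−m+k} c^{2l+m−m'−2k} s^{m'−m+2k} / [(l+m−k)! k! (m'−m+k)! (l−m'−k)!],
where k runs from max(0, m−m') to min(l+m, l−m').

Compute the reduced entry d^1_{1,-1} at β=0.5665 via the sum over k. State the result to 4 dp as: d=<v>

d=0.0781

d^1_{1,-1}(β=0.5665) via the finite sum:
Half-angle: c=0.960152, s=0.279478. N=√(2·1·1·2)=2.000000
Admissible k: 0..0 (factorial args all ≥0)
  k=0: (−1)^2·2.0000/(2)·0.9602^0·0.2795^2 = +0.078108
d^1_{1,-1}(0.5665) = +0.078108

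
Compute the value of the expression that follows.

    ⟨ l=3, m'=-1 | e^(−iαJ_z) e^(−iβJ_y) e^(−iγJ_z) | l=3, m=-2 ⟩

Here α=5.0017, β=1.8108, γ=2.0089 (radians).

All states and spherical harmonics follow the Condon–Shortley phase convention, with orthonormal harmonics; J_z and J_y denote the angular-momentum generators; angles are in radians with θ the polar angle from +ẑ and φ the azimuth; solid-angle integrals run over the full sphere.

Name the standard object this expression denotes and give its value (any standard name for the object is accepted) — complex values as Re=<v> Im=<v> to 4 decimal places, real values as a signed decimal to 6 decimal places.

This is a Wigner D-matrix element — the rotation-matrix element ⟨l m'| R(α,β,γ) |l m⟩ in the angular-momentum basis.
First d^3_{-1,-2}(β=1.8108), then the phase factors e^{-i(-1)α} and e^{-i(-2)γ}:
c=cos(1.810800/2)=0.617371, s=sin(1.810800/2)=0.786672; N=√[2·24·1·120]=75.894664
k∈{0,1} keeps every argument non-negative
  k=0: (−1)^1·75.8947/(24)·0.6174^5·0.7867^1 = -0.223113
  k=1: (−1)^2·75.8947/(12)·0.6174^3·0.7867^3 = +0.724519
d^3_{-1,-2}(1.8108) = -0.223113 +0.724519 = +0.501406
Phases: e^{-i·(-1)·5.0017}=+0.285292-0.958441i, e^{-i·(-2)·2.0089}=-0.640070-0.768317i ⇒ D=-0.460789+0.197692i

Wigner D-matrix element, Re=-0.4608 Im=0.1977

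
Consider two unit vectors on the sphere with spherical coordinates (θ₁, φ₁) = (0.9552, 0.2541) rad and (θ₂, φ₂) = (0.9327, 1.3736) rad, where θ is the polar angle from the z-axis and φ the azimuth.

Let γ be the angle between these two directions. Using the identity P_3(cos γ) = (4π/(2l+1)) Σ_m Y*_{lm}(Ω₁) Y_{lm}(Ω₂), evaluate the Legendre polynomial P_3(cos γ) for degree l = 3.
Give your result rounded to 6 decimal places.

Expand P_3 via completeness: Σ_{m} conj(Y_{3,m}) at Ω₁ times Y_{3,m} at Ω₂ —
  m=-3: (0.16422 + 0.15680j) × (-0.12058 + 0.17947j) = -0.04794 + 0.01057j  (running Σ = -0.04794 + 0.01057j)
  m=-2: (0.34365 + 0.19141j) × (-0.36261 - 0.15092j) = -0.09572 - 0.12127j  (running Σ = -0.14367 - 0.11071j)
  m=-1: (0.17039 + 0.04425j) × (0.03937 - 0.19705j) = 0.01543 - 0.03183j  (running Σ = -0.12824 - 0.14254j)
  m=0: (-0.28720 + 0.00000j) × (-0.27250 + 0.00000j) = 0.07826 + 0.00000j  (running Σ = -0.04997 - 0.14254j)
  m=1: (-0.17039 + 0.04425j) × (-0.03937 - 0.19705j) = 0.01543 + 0.03183j  (running Σ = -0.03454 - 0.11071j)
  m=2: (0.34365 - 0.19141j) × (-0.36261 + 0.15092j) = -0.09572 + 0.12127j  (running Σ = -0.13027 + 0.01057j)
  m=3: (-0.16422 + 0.15680j) × (0.12058 + 0.17947j) = -0.04794 - 0.01057j  (running Σ = -0.17821 - 0.00000j)
Total Σ_m = -0.17821 - 0.00000j. Multiply by 1.795196: -0.31992 - 0.00000j. P_3(cos γ) = -0.319922

-0.319922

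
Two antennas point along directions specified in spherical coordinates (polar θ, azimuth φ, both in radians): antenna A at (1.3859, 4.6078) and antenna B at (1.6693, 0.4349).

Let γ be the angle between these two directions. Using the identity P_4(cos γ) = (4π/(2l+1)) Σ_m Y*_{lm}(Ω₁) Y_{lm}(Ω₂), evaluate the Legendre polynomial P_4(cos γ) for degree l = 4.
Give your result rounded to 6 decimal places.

Term-by-term m-sum for l=4 (normalisation 4π/9 = 1.396263):
  [-4]  conj(Y_{4,-4})(Ω₁) = (0.377495, -0.167835) ; Y_{4,-4}(Ω₂) = (-0.072916, -0.427845) ; Δ = (-0.099333, -0.149272)
  [-3]  conj(Y_{4,-3})(Ω₁) = (0.067453, 0.207876) ; Y_{4,-3}(Ω₂) = (-0.031901, 0.117044) ; Δ = (-0.026482, 0.001263)
  [-2]  conj(Y_{4,-2})(Ω₁) = (0.241368, -0.051238) ; Y_{4,-2}(Ω₂) = (-0.199208, 0.236030) ; Δ = (-0.035989, 0.067177)
  [-1]  conj(Y_{4,-1})(Ω₁) = (0.024664, 0.234959) ; Y_{4,-1}(Ω₂) = (0.123127, -0.057201) ; Δ = (0.016477, 0.027519)
  [+0]  conj(Y_{4,0})(Ω₁) = (0.214323, -0.000000) ; Y_{4,0}(Ω₂) = (0.287009, 0.000000) ; Δ = (0.061513, 0.000000)
  [+1]  conj(Y_{4,1})(Ω₁) = (-0.024664, 0.234959) ; Y_{4,1}(Ω₂) = (-0.123127, -0.057201) ; Δ = (0.016477, -0.027519)
  [+2]  conj(Y_{4,2})(Ω₁) = (0.241368, 0.051238) ; Y_{4,2}(Ω₂) = (-0.199208, -0.236030) ; Δ = (-0.035989, -0.067177)
  [+3]  conj(Y_{4,3})(Ω₁) = (-0.067453, 0.207876) ; Y_{4,3}(Ω₂) = (0.031901, 0.117044) ; Δ = (-0.026482, -0.001263)
  [+4]  conj(Y_{4,4})(Ω₁) = (0.377495, 0.167835) ; Y_{4,4}(Ω₂) = (-0.072916, 0.427845) ; Δ = (-0.099333, 0.149272)
Total Σ_m = (-0.229142, 0.000000). Multiply by 1.396263: (-0.319942, 0.000000). P_4(cos γ) = -0.319942

-0.319942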